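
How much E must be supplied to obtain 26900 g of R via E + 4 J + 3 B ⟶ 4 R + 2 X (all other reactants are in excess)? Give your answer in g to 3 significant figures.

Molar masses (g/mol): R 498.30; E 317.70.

n(R) = 26900 / 498.30 = 53.98 mol
n(E) = (1/4) × 53.98 = 13.50 mol
mass = 13.50 × 317.70 = 4289 g

4290 g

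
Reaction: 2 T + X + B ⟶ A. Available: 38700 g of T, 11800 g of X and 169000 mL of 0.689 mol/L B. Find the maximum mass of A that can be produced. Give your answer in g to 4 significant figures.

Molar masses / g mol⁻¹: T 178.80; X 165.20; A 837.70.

59840 g

n(T) = 38700 / 178.80 = 216.4 mol
n(X) = 11800 / 165.20 = 71.43 mol
n(B) = 0.689 × 169000/1000 = 116.4 mol
n/ν for T = 216.4/2 = 108.2
n/ν for X = 71.43/1 = 71.43
n/ν for B = 116.4/1 = 116.4
Smallest n/ν is X → limiting reagent.
n(A) = (1/1) × 71.43 = 71.43 mol
mass = 71.43 × 837.70 = 59840 g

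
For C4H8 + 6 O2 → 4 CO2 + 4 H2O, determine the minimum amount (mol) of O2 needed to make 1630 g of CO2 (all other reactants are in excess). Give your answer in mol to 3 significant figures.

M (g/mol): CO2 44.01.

n(CO2) = 1630 / 44.01 = 37.04 mol
n(O2) = (6/4) × 37.04 = 55.56 mol

55.6 mol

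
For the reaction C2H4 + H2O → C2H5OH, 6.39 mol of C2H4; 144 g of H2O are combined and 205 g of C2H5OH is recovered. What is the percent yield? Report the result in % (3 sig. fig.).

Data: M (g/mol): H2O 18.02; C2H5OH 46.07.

69.6 %

n(C2H4) = 6.390 mol
n(H2O) = 144.0 / 18.02 = 7.991 mol
n/ν → C2H4: 6.390, H2O: 7.991; C2H4 is limiting.
theoretical n(C2H5OH) = (1/1) × 6.390 = 6.390 mol → 294.4 g
% yield = 205 / 294.4 × 100 = 69.63 %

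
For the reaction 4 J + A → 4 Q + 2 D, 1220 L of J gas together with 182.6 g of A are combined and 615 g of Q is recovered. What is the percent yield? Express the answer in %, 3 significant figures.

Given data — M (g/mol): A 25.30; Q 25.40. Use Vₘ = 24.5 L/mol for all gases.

83.9 %

n(J) = 1220 / 24.5 = 49.80 mol
n(A) = 182.6 / 25.30 = 7.217 mol
n/ν → J: 12.45, A: 7.217; A is limiting.
theoretical n(Q) = (4/1) × 7.217 = 28.87 mol → 733.3 g
% yield = 615 / 733.3 × 100 = 83.87 %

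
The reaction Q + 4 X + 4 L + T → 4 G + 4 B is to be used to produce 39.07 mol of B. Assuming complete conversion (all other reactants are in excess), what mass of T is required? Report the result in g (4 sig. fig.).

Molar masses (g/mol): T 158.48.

1548 g

n(B) = 39.07 mol
n(T) = (1/4) × 39.07 = 9.768 mol
mass = 9.768 × 158.48 = 1548 g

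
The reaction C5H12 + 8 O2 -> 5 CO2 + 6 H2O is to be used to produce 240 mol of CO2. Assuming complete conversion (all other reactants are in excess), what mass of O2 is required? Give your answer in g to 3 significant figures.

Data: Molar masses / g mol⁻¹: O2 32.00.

n(CO2) = 240.0 mol
n(O2) = (8/5) × 240.0 = 384.0 mol
mass = 384.0 × 32.00 = 12290 g

12300 g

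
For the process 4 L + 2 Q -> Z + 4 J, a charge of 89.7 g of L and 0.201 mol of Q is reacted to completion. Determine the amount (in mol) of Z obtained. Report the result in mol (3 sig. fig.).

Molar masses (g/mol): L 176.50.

0.101 mol

n(L) = 89.70 / 176.50 = 0.5082 mol
n(Q) = 0.2010 mol
n/ν for L = 0.5082/4 = 0.1271
n/ν for Q = 0.2010/2 = 0.1005
Smallest n/ν is Q → limiting reagent.
n(Z) = (1/2) × 0.2010 = 0.1005 mol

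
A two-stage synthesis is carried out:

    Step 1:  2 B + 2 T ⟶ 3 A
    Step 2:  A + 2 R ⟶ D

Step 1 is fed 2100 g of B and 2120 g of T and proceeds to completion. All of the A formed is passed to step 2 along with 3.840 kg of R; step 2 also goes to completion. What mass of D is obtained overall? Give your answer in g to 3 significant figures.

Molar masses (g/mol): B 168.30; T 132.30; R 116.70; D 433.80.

7140 g

Step 1:
n(B) = 2100 / 168.30 = 12.48 mol
n(T) = 2120 / 132.30 = 16.02 mol
n/ν for B = 12.48/2 = 6.240
n/ν for T = 16.02/2 = 8.010
Smallest n/ν is B → limiting reagent.
n(A) produced = (3/2) × 12.48 = 18.72 mol
Step 2:
n(A) available = 18.72 mol
n(R) = 3.840×1000 / 116.70 = 32.90 mol
n/ν for A = 18.72/1 = 18.72
n/ν for R = 32.90/2 = 16.45
Smallest n/ν is R → limiting reagent.
n(D) = (1/2) × 32.90 = 16.45 mol
mass = 16.45 × 433.80 = 7136 g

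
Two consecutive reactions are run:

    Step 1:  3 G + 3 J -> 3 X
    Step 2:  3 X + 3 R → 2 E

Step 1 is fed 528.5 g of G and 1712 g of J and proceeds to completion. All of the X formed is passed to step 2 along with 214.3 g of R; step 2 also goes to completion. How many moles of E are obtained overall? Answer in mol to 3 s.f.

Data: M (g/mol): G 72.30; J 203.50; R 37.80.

3.78 mol

Step 1:
n(G) = 528.5 / 72.30 = 7.310 mol
n(J) = 1712 / 203.50 = 8.413 mol
n/ν → G: 2.437, J: 2.804; G is limiting.
n(X) produced = (3/3) × 7.310 = 7.310 mol
Step 2:
n(X) available = 7.310 mol
n(R) = 214.3 / 37.80 = 5.669 mol
n/ν → X: 2.437, R: 1.890; R is limiting.
n(E) = (2/3) × 5.669 = 3.779 mol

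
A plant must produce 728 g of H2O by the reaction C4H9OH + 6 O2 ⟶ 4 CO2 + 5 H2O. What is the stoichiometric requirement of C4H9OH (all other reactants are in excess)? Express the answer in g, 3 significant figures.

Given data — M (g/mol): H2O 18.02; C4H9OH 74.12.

599 g

n(H2O) = 728 / 18.02 = 40.40 mol
n(C4H9OH) = (1/5) × 40.40 = 8.080 mol
mass = 8.080 × 74.12 = 598.9 g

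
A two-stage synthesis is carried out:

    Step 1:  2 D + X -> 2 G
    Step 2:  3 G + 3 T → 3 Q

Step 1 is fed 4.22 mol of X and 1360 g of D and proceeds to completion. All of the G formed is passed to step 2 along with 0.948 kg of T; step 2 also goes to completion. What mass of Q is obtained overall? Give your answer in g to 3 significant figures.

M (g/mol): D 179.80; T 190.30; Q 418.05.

2080 g

Step 1:
n(X) = 4.220 mol
n(D) = 1360 / 179.80 = 7.564 mol
n/ν → X: 4.220, D: 3.782; D is limiting.
n(G) produced = (2/2) × 7.564 = 7.564 mol
Step 2:
n(G) available = 7.564 mol
n(T) = 0.9480×1000 / 190.30 = 4.982 mol
n/ν → G: 2.521, T: 1.661; T is limiting.
n(Q) = (3/3) × 4.982 = 4.982 mol
mass = 4.982 × 418.05 = 2083 g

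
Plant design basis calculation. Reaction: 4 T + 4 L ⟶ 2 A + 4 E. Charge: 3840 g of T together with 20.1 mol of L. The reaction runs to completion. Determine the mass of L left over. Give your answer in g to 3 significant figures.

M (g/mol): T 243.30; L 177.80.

n(T) = 3840 / 243.30 = 15.78 mol
n(L) = 20.10 mol
n/ν → T: 3.945, L: 5.025; T is limiting.
L consumed = (4/4) × 15.78 = 15.78 mol
L remaining = 20.10 − 15.78 = 4.320 mol
mass = 4.320 × 177.80 = 768.1 g

768 g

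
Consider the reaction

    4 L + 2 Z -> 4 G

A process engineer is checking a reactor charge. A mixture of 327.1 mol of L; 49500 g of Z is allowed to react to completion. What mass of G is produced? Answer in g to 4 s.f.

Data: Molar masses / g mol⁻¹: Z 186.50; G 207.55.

n(L) = 327.1 mol
n(Z) = 49500 / 186.50 = 265.4 mol
n/ν for L = 327.1/4 = 81.78
n/ν for Z = 265.4/2 = 132.7
Smallest n/ν is L → limiting reagent.
n(G) = (4/4) × 327.1 = 327.1 mol
mass = 327.1 × 207.55 = 67890 g

67890 g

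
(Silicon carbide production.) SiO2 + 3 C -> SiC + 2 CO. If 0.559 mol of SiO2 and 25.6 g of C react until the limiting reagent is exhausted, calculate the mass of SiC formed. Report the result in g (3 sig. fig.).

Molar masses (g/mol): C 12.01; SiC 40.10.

22.4 g

n(SiO2) = 0.5590 mol
n(C) = 25.60 / 12.01 = 2.132 mol
n/ν → SiO2: 0.5590, C: 0.7107; SiO2 is limiting.
n(SiC) = (1/1) × 0.5590 = 0.5590 mol
mass = 0.5590 × 40.10 = 22.42 g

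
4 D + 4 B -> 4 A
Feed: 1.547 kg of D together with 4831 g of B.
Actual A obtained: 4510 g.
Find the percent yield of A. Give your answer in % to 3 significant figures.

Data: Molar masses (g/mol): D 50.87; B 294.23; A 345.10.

79.6 %

n(D) = 1.547×1000 / 50.87 = 30.41 mol
n(B) = 4831 / 294.23 = 16.42 mol
n/ν for D = 30.41/4 = 7.603
n/ν for B = 16.42/4 = 4.105
Smallest n/ν is B → limiting reagent.
theoretical n(A) = (4/4) × 16.42 = 16.42 mol → 5667 g
% yield = 4510 / 5667 × 100 = 79.58 %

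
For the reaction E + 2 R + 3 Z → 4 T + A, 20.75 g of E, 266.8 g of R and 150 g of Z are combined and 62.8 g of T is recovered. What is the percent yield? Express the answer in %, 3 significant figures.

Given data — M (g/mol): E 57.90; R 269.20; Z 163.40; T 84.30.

n(E) = 20.75 / 57.90 = 0.3584 mol
n(R) = 266.8 / 269.20 = 0.9911 mol
n(Z) = 150.0 / 163.40 = 0.9180 mol
n/ν for E = 0.3584/1 = 0.3584
n/ν for R = 0.9911/2 = 0.4956
n/ν for Z = 0.9180/3 = 0.3060
Smallest n/ν is Z → limiting reagent.
theoretical n(T) = (4/3) × 0.9180 = 1.224 mol → 103.2 g
% yield = 62.8 / 103.2 × 100 = 60.85 %

60.9 %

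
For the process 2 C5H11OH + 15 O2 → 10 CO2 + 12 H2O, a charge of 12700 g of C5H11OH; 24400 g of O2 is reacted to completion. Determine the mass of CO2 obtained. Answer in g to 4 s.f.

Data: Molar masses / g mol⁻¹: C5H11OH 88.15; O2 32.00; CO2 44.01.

n(C5H11OH) = 12700 / 88.15 = 144.1 mol
n(O2) = 24400 / 32.00 = 762.5 mol
n/ν for C5H11OH = 144.1/2 = 72.05
n/ν for O2 = 762.5/15 = 50.83
Smallest n/ν is O2 → limiting reagent.
n(CO2) = (10/15) × 762.5 = 508.3 mol
mass = 508.3 × 44.01 = 22370 g

22370 g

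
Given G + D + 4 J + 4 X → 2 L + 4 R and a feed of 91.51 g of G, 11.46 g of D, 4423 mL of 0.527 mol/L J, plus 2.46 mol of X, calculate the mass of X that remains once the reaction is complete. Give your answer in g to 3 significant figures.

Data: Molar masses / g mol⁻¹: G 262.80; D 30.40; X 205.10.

n(G) = 91.51 / 262.80 = 0.3482 mol
n(D) = 11.46 / 30.40 = 0.3770 mol
n(J) = 0.527 × 4423/1000 = 2.331 mol
n(X) = 2.460 mol
n/ν for G = 0.3482/1 = 0.3482
n/ν for D = 0.3770/1 = 0.3770
n/ν for J = 2.331/4 = 0.5828
n/ν for X = 2.460/4 = 0.6150
Smallest n/ν is G → limiting reagent.
X consumed = (4/1) × 0.3482 = 1.393 mol
X remaining = 2.460 − 1.393 = 1.067 mol
mass = 1.067 × 205.10 = 218.8 g

219 g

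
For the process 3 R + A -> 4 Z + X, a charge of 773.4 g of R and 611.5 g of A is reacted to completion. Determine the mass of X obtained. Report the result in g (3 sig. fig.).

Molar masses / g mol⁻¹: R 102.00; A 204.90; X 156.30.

395 g

n(R) = 773.4 / 102.00 = 7.582 mol
n(A) = 611.5 / 204.90 = 2.984 mol
n/ν → R: 2.527, A: 2.984; R is limiting.
n(X) = (1/3) × 7.582 = 2.527 mol
mass = 2.527 × 156.30 = 395.0 g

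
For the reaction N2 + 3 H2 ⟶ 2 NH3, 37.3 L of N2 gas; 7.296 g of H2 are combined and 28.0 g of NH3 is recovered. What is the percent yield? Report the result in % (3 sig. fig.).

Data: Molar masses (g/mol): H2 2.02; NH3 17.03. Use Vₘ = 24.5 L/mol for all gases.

68.3 %

n(N2) = 37.30 / 24.5 = 1.522 mol
n(H2) = 7.296 / 2.02 = 3.612 mol
n/ν for N2 = 1.522/1 = 1.522
n/ν for H2 = 3.612/3 = 1.204
Smallest n/ν is H2 → limiting reagent.
theoretical n(NH3) = (2/3) × 3.612 = 2.408 mol → 41.01 g
% yield = 28.0 / 41.01 × 100 = 68.28 %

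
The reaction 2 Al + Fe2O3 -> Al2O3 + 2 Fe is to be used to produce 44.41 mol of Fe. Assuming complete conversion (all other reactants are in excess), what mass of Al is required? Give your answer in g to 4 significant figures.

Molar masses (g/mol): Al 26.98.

1198 g

n(Fe) = 44.41 mol
n(Al) = (2/2) × 44.41 = 44.41 mol
mass = 44.41 × 26.98 = 1198 g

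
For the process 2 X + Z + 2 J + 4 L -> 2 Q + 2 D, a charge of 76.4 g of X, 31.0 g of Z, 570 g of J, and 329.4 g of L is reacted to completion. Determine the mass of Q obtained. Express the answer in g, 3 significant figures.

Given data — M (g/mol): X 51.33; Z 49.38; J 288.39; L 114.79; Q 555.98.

698 g

n(X) = 76.40 / 51.33 = 1.488 mol
n(Z) = 31.00 / 49.38 = 0.6278 mol
n(J) = 570.0 / 288.39 = 1.976 mol
n(L) = 329.4 / 114.79 = 2.870 mol
n/ν → X: 0.7440, Z: 0.6278, J: 0.9880, L: 0.7175; Z is limiting.
n(Q) = (2/1) × 0.6278 = 1.256 mol
mass = 1.256 × 555.98 = 698.3 g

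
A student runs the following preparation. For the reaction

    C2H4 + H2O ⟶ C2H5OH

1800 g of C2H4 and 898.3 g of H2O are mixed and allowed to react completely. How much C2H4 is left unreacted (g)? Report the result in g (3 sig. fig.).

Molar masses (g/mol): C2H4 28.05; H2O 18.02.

n(C2H4) = 1800 / 28.05 = 64.17 mol
n(H2O) = 898.3 / 18.02 = 49.85 mol
n/ν for C2H4 = 64.17/1 = 64.17
n/ν for H2O = 49.85/1 = 49.85
Smallest n/ν is H2O → limiting reagent.
C2H4 consumed = (1/1) × 49.85 = 49.85 mol
C2H4 remaining = 64.17 − 49.85 = 14.32 mol
mass = 14.32 × 28.05 = 401.7 g

402 g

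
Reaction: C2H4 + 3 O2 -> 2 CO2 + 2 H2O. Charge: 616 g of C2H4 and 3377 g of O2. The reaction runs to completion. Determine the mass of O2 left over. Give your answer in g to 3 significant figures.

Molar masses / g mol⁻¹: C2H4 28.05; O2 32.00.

1270 g

n(C2H4) = 616.0 / 28.05 = 21.96 mol
n(O2) = 3377 / 32.00 = 105.5 mol
n/ν for C2H4 = 21.96/1 = 21.96
n/ν for O2 = 105.5/3 = 35.17
Smallest n/ν is C2H4 → limiting reagent.
O2 consumed = (3/1) × 21.96 = 65.88 mol
O2 remaining = 105.5 − 65.88 = 39.62 mol
mass = 39.62 × 32.00 = 1268 g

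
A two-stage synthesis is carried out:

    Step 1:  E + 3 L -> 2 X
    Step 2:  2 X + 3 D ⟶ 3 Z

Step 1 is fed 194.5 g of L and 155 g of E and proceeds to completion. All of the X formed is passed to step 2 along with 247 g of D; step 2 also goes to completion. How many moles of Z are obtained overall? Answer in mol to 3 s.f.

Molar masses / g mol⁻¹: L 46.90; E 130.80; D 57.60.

Step 1:
n(L) = 194.5 / 46.90 = 4.147 mol
n(E) = 155.0 / 130.80 = 1.185 mol
n/ν → L: 1.382, E: 1.185; E is limiting.
n(X) produced = (2/1) × 1.185 = 2.370 mol
Step 2:
n(X) available = 2.370 mol
n(D) = 247.0 / 57.60 = 4.288 mol
n/ν → X: 1.185, D: 1.429; X is limiting.
n(Z) = (3/2) × 2.370 = 3.555 mol

3.56 mol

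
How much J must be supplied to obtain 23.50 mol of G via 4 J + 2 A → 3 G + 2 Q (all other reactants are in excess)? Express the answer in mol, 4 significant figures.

31.33 mol

n(G) = 23.50 mol
n(J) = (4/3) × 23.50 = 31.33 mol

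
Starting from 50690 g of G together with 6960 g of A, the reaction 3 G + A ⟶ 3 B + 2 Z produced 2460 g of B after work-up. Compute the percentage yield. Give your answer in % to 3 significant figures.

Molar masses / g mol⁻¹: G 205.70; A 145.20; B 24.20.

70.7 %

n(G) = 50690 / 205.70 = 246.4 mol
n(A) = 6960 / 145.20 = 47.93 mol
n/ν for G = 246.4/3 = 82.13
n/ν for A = 47.93/1 = 47.93
Smallest n/ν is A → limiting reagent.
theoretical n(B) = (3/1) × 47.93 = 143.8 mol → 3480 g
% yield = 2460 / 3480 × 100 = 70.69 %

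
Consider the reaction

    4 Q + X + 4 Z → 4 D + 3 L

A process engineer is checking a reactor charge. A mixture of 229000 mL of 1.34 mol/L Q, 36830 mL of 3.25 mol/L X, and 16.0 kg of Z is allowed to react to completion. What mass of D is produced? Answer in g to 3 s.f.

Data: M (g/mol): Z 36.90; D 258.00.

n(Q) = 1.34 × 229000/1000 = 306.9 mol
n(X) = 3.25 × 36830/1000 = 119.7 mol
n(Z) = 16.00×1000 / 36.90 = 433.6 mol
n/ν → Q: 76.73, X: 119.7, Z: 108.4; Q is limiting.
n(D) = (4/4) × 306.9 = 306.9 mol
mass = 306.9 × 258.00 = 79180 g

79200 g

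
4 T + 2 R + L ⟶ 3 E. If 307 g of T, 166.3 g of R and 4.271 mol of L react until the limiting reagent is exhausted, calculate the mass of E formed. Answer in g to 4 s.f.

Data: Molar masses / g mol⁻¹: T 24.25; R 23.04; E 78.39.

n(T) = 307.0 / 24.25 = 12.66 mol
n(R) = 166.3 / 23.04 = 7.218 mol
n(L) = 4.271 mol
n/ν for T = 12.66/4 = 3.165
n/ν for R = 7.218/2 = 3.609
n/ν for L = 4.271/1 = 4.271
Smallest n/ν is T → limiting reagent.
n(E) = (3/4) × 12.66 = 9.495 mol
mass = 9.495 × 78.39 = 744.3 g

744.3 g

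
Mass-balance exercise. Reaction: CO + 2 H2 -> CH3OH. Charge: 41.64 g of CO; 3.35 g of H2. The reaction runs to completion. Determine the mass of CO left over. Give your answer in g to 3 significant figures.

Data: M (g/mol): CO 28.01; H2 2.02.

n(CO) = 41.64 / 28.01 = 1.487 mol
n(H2) = 3.350 / 2.02 = 1.658 mol
n/ν for CO = 1.487/1 = 1.487
n/ν for H2 = 1.658/2 = 0.8290
Smallest n/ν is H2 → limiting reagent.
CO consumed = (1/2) × 1.658 = 0.8290 mol
CO remaining = 1.487 − 0.8290 = 0.6580 mol
mass = 0.6580 × 28.01 = 18.43 g

18.4 g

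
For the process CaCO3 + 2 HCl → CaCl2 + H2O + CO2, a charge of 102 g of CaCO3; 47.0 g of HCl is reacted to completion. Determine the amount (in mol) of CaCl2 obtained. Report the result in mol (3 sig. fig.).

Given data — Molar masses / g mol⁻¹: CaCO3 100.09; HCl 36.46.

n(CaCO3) = 102.0 / 100.09 = 1.019 mol
n(HCl) = 47.00 / 36.46 = 1.289 mol
n/ν → CaCO3: 1.019, HCl: 0.6445; HCl is limiting.
n(CaCl2) = (1/2) × 1.289 = 0.6445 mol

0.645 mol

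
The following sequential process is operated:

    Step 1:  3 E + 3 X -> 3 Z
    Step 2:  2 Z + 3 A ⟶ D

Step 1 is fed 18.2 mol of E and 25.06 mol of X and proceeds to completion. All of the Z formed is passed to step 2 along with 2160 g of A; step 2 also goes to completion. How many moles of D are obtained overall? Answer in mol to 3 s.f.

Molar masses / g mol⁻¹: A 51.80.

9.10 mol

Step 1:
n(E) = 18.20 mol
n(X) = 25.06 mol
n/ν for E = 18.20/3 = 6.067
n/ν for X = 25.06/3 = 8.353
Smallest n/ν is E → limiting reagent.
n(Z) produced = (3/3) × 18.20 = 18.20 mol
Step 2:
n(Z) available = 18.20 mol
n(A) = 2160 / 51.80 = 41.70 mol
n/ν for Z = 18.20/2 = 9.100
n/ν for A = 41.70/3 = 13.90
Smallest n/ν is Z → limiting reagent.
n(D) = (1/2) × 18.20 = 9.100 mol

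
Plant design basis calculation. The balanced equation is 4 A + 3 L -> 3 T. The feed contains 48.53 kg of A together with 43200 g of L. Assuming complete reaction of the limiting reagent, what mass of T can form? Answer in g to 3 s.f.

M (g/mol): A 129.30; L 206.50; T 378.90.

n(A) = 48.53×1000 / 129.30 = 375.3 mol
n(L) = 43200 / 206.50 = 209.2 mol
n/ν for A = 375.3/4 = 93.83
n/ν for L = 209.2/3 = 69.73
Smallest n/ν is L → limiting reagent.
n(T) = (3/3) × 209.2 = 209.2 mol
mass = 209.2 × 378.90 = 79270 g

79300 g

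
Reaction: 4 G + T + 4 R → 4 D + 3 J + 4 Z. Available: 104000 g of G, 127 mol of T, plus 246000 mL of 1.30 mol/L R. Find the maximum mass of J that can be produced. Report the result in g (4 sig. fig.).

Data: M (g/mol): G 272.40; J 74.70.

n(G) = 104000 / 272.40 = 381.8 mol
n(T) = 127.0 mol
n(R) = 1.30 × 246000/1000 = 319.8 mol
n/ν for G = 381.8/4 = 95.45
n/ν for T = 127.0/1 = 127.0
n/ν for R = 319.8/4 = 79.95
Smallest n/ν is R → limiting reagent.
n(J) = (3/4) × 319.8 = 239.9 mol
mass = 239.9 × 74.70 = 17920 g

17920 g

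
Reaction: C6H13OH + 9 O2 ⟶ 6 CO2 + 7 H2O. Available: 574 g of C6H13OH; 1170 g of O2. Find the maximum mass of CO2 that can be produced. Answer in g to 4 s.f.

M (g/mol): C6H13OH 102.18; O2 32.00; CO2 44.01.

n(C6H13OH) = 574.0 / 102.18 = 5.618 mol
n(O2) = 1170 / 32.00 = 36.56 mol
n/ν for C6H13OH = 5.618/1 = 5.618
n/ν for O2 = 36.56/9 = 4.062
Smallest n/ν is O2 → limiting reagent.
n(CO2) = (6/9) × 36.56 = 24.37 mol
mass = 24.37 × 44.01 = 1073 g

1073 g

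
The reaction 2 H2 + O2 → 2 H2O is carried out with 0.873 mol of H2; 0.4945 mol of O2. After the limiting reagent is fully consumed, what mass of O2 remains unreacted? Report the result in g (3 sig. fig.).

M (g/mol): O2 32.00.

n(H2) = 0.8730 mol
n(O2) = 0.4945 mol
n/ν for H2 = 0.8730/2 = 0.4365
n/ν for O2 = 0.4945/1 = 0.4945
Smallest n/ν is H2 → limiting reagent.
O2 consumed = (1/2) × 0.8730 = 0.4365 mol
O2 remaining = 0.4945 − 0.4365 = 0.05800 mol
mass = 0.05800 × 32.00 = 1.856 g

1.86 g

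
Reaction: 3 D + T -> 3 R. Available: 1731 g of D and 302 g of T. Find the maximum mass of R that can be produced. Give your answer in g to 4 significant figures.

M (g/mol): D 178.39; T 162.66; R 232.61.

n(D) = 1731 / 178.39 = 9.703 mol
n(T) = 302.0 / 162.66 = 1.857 mol
n/ν for D = 9.703/3 = 3.234
n/ν for T = 1.857/1 = 1.857
Smallest n/ν is T → limiting reagent.
n(R) = (3/1) × 1.857 = 5.571 mol
mass = 5.571 × 232.61 = 1296 g

1296 g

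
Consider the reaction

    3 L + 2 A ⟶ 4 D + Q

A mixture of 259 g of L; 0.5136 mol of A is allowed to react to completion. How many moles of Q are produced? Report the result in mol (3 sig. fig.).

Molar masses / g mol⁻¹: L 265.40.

0.257 mol

n(L) = 259.0 / 265.40 = 0.9759 mol
n(A) = 0.5136 mol
n/ν → L: 0.3253, A: 0.2568; A is limiting.
n(Q) = (1/2) × 0.5136 = 0.2568 mol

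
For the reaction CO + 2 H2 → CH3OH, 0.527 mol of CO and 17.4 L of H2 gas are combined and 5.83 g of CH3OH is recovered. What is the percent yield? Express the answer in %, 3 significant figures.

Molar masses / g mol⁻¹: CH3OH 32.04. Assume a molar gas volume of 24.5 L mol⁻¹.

51.2 %

n(CO) = 0.5270 mol
n(H2) = 17.40 / 24.5 = 0.7102 mol
n/ν for CO = 0.5270/1 = 0.5270
n/ν for H2 = 0.7102/2 = 0.3551
Smallest n/ν is H2 → limiting reagent.
theoretical n(CH3OH) = (1/2) × 0.7102 = 0.3551 mol → 11.38 g
% yield = 5.83 / 11.38 × 100 = 51.23 %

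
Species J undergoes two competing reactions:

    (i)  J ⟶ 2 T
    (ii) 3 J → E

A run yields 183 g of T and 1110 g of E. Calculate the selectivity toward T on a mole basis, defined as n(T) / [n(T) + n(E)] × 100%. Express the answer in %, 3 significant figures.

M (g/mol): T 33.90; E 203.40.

49.7 %

n(T) = 183 / 33.90 = 5.398 mol
n(E) = 1110 / 203.40 = 5.457 mol
selectivity = 5.398/(5.398+5.457) × 100 = 49.73 %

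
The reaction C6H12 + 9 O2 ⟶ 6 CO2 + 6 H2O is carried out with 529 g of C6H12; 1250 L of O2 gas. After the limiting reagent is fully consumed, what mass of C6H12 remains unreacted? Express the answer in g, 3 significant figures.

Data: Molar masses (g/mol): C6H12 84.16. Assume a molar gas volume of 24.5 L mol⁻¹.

51.9 g

n(C6H12) = 529.0 / 84.16 = 6.286 mol
n(O2) = 1250 / 24.5 = 51.02 mol
n/ν → C6H12: 6.286, O2: 5.669; O2 is limiting.
C6H12 consumed = (1/9) × 51.02 = 5.669 mol
C6H12 remaining = 6.286 − 5.669 = 0.6170 mol
mass = 0.6170 × 84.16 = 51.93 g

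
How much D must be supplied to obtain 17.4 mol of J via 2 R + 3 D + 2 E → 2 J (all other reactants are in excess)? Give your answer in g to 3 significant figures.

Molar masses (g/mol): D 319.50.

n(J) = 17.40 mol
n(D) = (3/2) × 17.40 = 26.10 mol
mass = 26.10 × 319.50 = 8339 g

8340 g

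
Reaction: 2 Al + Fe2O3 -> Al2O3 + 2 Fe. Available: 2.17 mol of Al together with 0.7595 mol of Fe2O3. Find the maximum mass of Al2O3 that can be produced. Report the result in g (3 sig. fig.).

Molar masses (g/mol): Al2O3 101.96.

77.4 g

n(Al) = 2.170 mol
n(Fe2O3) = 0.7595 mol
n/ν → Al: 1.085, Fe2O3: 0.7595; Fe2O3 is limiting.
n(Al2O3) = (1/1) × 0.7595 = 0.7595 mol
mass = 0.7595 × 101.96 = 77.44 g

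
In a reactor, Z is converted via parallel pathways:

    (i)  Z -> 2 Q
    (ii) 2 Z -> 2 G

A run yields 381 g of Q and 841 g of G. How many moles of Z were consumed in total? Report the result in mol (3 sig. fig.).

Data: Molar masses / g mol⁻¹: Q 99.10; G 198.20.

6.17 mol

n(Q) = 381 / 99.10 = 3.845 mol
n(G) = 841 / 198.20 = 4.243 mol
n(Z) via (i) = (1/2)×3.845 = 1.923 mol
n(Z) via (ii) = (2/2)×4.243 = 4.243 mol
total n(Z) = 1.923 + 4.243 = 6.166 mol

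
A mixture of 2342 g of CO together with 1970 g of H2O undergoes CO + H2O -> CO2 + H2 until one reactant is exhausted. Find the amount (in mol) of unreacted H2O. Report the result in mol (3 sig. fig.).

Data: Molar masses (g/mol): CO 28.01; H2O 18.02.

n(CO) = 2342 / 28.01 = 83.61 mol
n(H2O) = 1970 / 18.02 = 109.3 mol
n/ν for CO = 83.61/1 = 83.61
n/ν for H2O = 109.3/1 = 109.3
Smallest n/ν is CO → limiting reagent.
H2O consumed = (1/1) × 83.61 = 83.61 mol
H2O remaining = 109.3 − 83.61 = 25.69 mol

25.7 mol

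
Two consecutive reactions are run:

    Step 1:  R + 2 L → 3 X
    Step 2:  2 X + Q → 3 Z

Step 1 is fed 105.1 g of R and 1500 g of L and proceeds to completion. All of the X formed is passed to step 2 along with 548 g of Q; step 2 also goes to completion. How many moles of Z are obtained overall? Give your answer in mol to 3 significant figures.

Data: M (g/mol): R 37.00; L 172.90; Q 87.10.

12.8 mol

Step 1:
n(R) = 105.1 / 37.00 = 2.841 mol
n(L) = 1500 / 172.90 = 8.676 mol
n/ν for R = 2.841/1 = 2.841
n/ν for L = 8.676/2 = 4.338
Smallest n/ν is R → limiting reagent.
n(X) produced = (3/1) × 2.841 = 8.523 mol
Step 2:
n(X) available = 8.523 mol
n(Q) = 548.0 / 87.10 = 6.292 mol
n/ν for X = 8.523/2 = 4.262
n/ν for Q = 6.292/1 = 6.292
Smallest n/ν is X → limiting reagent.
n(Z) = (3/2) × 8.523 = 12.78 mol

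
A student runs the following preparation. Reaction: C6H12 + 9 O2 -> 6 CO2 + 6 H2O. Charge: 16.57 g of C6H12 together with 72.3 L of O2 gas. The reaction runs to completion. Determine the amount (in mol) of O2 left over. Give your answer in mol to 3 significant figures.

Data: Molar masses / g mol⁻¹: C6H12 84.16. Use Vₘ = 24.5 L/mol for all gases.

n(C6H12) = 16.57 / 84.16 = 0.1969 mol
n(O2) = 72.30 / 24.5 = 2.951 mol
n/ν → C6H12: 0.1969, O2: 0.3279; C6H12 is limiting.
O2 consumed = (9/1) × 0.1969 = 1.772 mol
O2 remaining = 2.951 − 1.772 = 1.179 mol

1.18 mol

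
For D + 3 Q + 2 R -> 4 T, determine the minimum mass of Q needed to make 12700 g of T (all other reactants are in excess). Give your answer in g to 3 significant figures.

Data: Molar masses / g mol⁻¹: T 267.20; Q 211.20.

n(T) = 12700 / 267.20 = 47.53 mol
n(Q) = (3/4) × 47.53 = 35.65 mol
mass = 35.65 × 211.20 = 7529 g

7530 g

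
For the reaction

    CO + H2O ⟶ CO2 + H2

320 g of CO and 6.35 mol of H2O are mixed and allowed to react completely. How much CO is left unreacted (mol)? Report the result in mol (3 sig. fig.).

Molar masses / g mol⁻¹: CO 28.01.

n(CO) = 320.0 / 28.01 = 11.42 mol
n(H2O) = 6.350 mol
n/ν for CO = 11.42/1 = 11.42
n/ν for H2O = 6.350/1 = 6.350
Smallest n/ν is H2O → limiting reagent.
CO consumed = (1/1) × 6.350 = 6.350 mol
CO remaining = 11.42 − 6.350 = 5.070 mol

5.07 mol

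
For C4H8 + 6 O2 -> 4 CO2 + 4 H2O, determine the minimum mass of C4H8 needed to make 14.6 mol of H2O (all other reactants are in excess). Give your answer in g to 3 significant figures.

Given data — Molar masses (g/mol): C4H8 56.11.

205 g

n(H2O) = 14.60 mol
n(C4H8) = (1/4) × 14.60 = 3.650 mol
mass = 3.650 × 56.11 = 204.8 g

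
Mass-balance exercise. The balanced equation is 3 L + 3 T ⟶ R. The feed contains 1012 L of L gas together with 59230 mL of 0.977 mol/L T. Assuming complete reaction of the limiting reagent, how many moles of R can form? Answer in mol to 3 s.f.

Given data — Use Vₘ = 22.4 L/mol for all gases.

15.1 mol

n(L) = 1012 / 22.4 = 45.18 mol
n(T) = 0.977 × 59230/1000 = 57.87 mol
n/ν → L: 15.06, T: 19.29; L is limiting.
n(R) = (1/3) × 45.18 = 15.06 mol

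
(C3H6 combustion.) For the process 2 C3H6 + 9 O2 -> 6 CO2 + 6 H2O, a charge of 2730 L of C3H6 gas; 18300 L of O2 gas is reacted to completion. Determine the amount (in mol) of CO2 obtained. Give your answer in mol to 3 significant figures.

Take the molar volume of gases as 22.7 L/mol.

n(C3H6) = 2730 / 22.7 = 120.3 mol
n(O2) = 18300 / 22.7 = 806.2 mol
n/ν for C3H6 = 120.3/2 = 60.15
n/ν for O2 = 806.2/9 = 89.58
Smallest n/ν is C3H6 → limiting reagent.
n(CO2) = (6/2) × 120.3 = 360.9 mol

361 mol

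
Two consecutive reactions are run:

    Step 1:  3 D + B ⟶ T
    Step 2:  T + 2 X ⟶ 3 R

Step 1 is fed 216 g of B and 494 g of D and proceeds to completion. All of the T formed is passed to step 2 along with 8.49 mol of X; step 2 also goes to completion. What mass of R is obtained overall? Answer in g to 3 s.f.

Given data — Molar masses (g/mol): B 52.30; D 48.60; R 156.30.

1590 g

Step 1:
n(B) = 216.0 / 52.30 = 4.130 mol
n(D) = 494.0 / 48.60 = 10.16 mol
n/ν for B = 4.130/1 = 4.130
n/ν for D = 10.16/3 = 3.387
Smallest n/ν is D → limiting reagent.
n(T) produced = (1/3) × 10.16 = 3.387 mol
Step 2:
n(T) available = 3.387 mol
n(X) = 8.490 mol
n/ν for T = 3.387/1 = 3.387
n/ν for X = 8.490/2 = 4.245
Smallest n/ν is T → limiting reagent.
n(R) = (3/1) × 3.387 = 10.16 mol
mass = 10.16 × 156.30 = 1588 g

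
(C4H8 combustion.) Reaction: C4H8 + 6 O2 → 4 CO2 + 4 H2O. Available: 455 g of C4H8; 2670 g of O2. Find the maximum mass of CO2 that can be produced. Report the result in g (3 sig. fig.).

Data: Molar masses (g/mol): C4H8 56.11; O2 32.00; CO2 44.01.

1430 g

n(C4H8) = 455.0 / 56.11 = 8.109 mol
n(O2) = 2670 / 32.00 = 83.44 mol
n/ν → C4H8: 8.109, O2: 13.91; C4H8 is limiting.
n(CO2) = (4/1) × 8.109 = 32.44 mol
mass = 32.44 × 44.01 = 1428 g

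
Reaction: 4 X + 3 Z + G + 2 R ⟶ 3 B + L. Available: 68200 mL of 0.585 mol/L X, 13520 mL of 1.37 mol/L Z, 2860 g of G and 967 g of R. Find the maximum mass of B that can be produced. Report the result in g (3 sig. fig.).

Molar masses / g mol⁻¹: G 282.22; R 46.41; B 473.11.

8760 g

n(X) = 0.585 × 68200/1000 = 39.90 mol
n(Z) = 1.37 × 13520/1000 = 18.52 mol
n(G) = 2860 / 282.22 = 10.13 mol
n(R) = 967.0 / 46.41 = 20.84 mol
n/ν for X = 39.90/4 = 9.975
n/ν for Z = 18.52/3 = 6.173
n/ν for G = 10.13/1 = 10.13
n/ν for R = 20.84/2 = 10.42
Smallest n/ν is Z → limiting reagent.
n(B) = (3/3) × 18.52 = 18.52 mol
mass = 18.52 × 473.11 = 8762 g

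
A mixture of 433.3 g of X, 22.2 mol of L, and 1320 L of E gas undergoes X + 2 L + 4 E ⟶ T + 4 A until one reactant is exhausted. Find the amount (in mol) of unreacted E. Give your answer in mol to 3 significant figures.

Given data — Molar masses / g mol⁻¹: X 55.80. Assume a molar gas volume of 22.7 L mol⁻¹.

27.1 mol

n(X) = 433.3 / 55.80 = 7.765 mol
n(L) = 22.20 mol
n(E) = 1320 / 22.7 = 58.15 mol
n/ν for X = 7.765/1 = 7.765
n/ν for L = 22.20/2 = 11.10
n/ν for E = 58.15/4 = 14.54
Smallest n/ν is X → limiting reagent.
E consumed = (4/1) × 7.765 = 31.06 mol
E remaining = 58.15 − 31.06 = 27.09 mol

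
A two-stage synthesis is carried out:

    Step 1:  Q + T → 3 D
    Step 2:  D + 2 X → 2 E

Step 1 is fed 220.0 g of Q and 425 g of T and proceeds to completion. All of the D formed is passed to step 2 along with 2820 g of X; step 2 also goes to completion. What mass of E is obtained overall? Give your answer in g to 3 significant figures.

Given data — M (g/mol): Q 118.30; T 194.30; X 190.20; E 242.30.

2700 g

Step 1:
n(Q) = 220.0 / 118.30 = 1.860 mol
n(T) = 425.0 / 194.30 = 2.187 mol
n/ν → Q: 1.860, T: 2.187; Q is limiting.
n(D) produced = (3/1) × 1.860 = 5.580 mol
Step 2:
n(D) available = 5.580 mol
n(X) = 2820 / 190.20 = 14.83 mol
n/ν → D: 5.580, X: 7.415; D is limiting.
n(E) = (2/1) × 5.580 = 11.16 mol
mass = 11.16 × 242.30 = 2704 g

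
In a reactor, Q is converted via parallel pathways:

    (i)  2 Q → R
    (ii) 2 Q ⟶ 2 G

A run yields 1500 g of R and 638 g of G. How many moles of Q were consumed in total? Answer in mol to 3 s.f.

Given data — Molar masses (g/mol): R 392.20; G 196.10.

n(R) = 1500 / 392.20 = 3.825 mol
n(G) = 638 / 196.10 = 3.253 mol
n(Q) via (i) = (2/1)×3.825 = 7.650 mol
n(Q) via (ii) = (2/2)×3.253 = 3.253 mol
total n(Q) = 7.650 + 3.253 = 10.90 mol

10.9 mol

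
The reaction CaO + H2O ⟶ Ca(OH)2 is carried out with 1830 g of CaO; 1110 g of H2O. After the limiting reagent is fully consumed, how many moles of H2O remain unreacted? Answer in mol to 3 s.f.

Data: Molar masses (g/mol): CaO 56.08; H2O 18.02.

n(CaO) = 1830 / 56.08 = 32.63 mol
n(H2O) = 1110 / 18.02 = 61.60 mol
n/ν → CaO: 32.63, H2O: 61.60; CaO is limiting.
H2O consumed = (1/1) × 32.63 = 32.63 mol
H2O remaining = 61.60 − 32.63 = 28.97 mol

29.0 mol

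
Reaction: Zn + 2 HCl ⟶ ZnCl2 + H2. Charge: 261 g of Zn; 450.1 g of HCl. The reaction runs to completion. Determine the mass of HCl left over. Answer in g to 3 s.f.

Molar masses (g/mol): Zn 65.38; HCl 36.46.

n(Zn) = 261.0 / 65.38 = 3.992 mol
n(HCl) = 450.1 / 36.46 = 12.35 mol
n/ν → Zn: 3.992, HCl: 6.175; Zn is limiting.
HCl consumed = (2/1) × 3.992 = 7.984 mol
HCl remaining = 12.35 − 7.984 = 4.366 mol
mass = 4.366 × 36.46 = 159.2 g

159 g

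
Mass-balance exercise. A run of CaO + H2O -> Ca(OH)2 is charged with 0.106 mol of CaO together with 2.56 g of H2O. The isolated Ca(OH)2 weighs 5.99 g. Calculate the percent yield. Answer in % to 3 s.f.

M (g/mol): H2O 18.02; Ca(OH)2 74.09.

n(CaO) = 0.1060 mol
n(H2O) = 2.560 / 18.02 = 0.1421 mol
n/ν → CaO: 0.1060, H2O: 0.1421; CaO is limiting.
theoretical n(Ca(OH)2) = (1/1) × 0.1060 = 0.1060 mol → 7.854 g
% yield = 5.99 / 7.854 × 100 = 76.27 %

76.3 %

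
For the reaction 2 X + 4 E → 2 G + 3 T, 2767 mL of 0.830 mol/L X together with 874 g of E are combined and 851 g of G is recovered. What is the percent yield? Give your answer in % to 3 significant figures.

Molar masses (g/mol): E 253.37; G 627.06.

n(X) = 0.830 × 2767/1000 = 2.297 mol
n(E) = 874.0 / 253.37 = 3.450 mol
n/ν for X = 2.297/2 = 1.149
n/ν for E = 3.450/4 = 0.8625
Smallest n/ν is E → limiting reagent.
theoretical n(G) = (2/4) × 3.450 = 1.725 mol → 1082 g
% yield = 851 / 1082 × 100 = 78.65 %

78.7 %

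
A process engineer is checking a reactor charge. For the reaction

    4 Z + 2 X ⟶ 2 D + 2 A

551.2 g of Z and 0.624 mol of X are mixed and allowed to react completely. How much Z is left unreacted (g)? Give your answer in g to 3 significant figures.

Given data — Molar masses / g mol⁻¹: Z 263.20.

223 g

n(Z) = 551.2 / 263.20 = 2.094 mol
n(X) = 0.6240 mol
n/ν for Z = 2.094/4 = 0.5235
n/ν for X = 0.6240/2 = 0.3120
Smallest n/ν is X → limiting reagent.
Z consumed = (4/2) × 0.6240 = 1.248 mol
Z remaining = 2.094 − 1.248 = 0.8460 mol
mass = 0.8460 × 263.20 = 222.7 g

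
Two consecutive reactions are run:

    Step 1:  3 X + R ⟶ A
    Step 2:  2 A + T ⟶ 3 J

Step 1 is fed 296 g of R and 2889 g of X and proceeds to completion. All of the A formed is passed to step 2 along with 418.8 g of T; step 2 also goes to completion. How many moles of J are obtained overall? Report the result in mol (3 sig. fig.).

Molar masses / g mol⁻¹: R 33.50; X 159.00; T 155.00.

8.11 mol

Step 1:
n(R) = 296.0 / 33.50 = 8.836 mol
n(X) = 2889 / 159.00 = 18.17 mol
n/ν for R = 8.836/1 = 8.836
n/ν for X = 18.17/3 = 6.057
Smallest n/ν is X → limiting reagent.
n(A) produced = (1/3) × 18.17 = 6.057 mol
Step 2:
n(A) available = 6.057 mol
n(T) = 418.8 / 155.00 = 2.702 mol
n/ν for A = 6.057/2 = 3.029
n/ν for T = 2.702/1 = 2.702
Smallest n/ν is T → limiting reagent.
n(J) = (3/1) × 2.702 = 8.106 mol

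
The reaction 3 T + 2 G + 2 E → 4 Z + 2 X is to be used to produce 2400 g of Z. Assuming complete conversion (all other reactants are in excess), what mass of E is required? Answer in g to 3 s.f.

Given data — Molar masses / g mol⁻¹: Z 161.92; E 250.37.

n(Z) = 2400 / 161.92 = 14.82 mol
n(E) = (2/4) × 14.82 = 7.410 mol
mass = 7.410 × 250.37 = 1855 g

1860 g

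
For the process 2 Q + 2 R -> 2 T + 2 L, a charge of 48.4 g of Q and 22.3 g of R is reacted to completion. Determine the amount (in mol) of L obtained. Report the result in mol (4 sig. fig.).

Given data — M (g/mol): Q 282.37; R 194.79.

n(Q) = 48.40 / 282.37 = 0.1714 mol
n(R) = 22.30 / 194.79 = 0.1145 mol
n/ν for Q = 0.1714/2 = 0.08570
n/ν for R = 0.1145/2 = 0.05725
Smallest n/ν is R → limiting reagent.
n(L) = (2/2) × 0.1145 = 0.1145 mol

0.1145 mol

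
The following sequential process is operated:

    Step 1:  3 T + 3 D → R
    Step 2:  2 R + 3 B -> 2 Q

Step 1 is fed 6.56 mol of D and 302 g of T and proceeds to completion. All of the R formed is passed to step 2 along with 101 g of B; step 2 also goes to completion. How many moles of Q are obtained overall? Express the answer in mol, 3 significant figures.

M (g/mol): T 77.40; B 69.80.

0.965 mol

Step 1:
n(D) = 6.560 mol
n(T) = 302.0 / 77.40 = 3.902 mol
n/ν → D: 2.187, T: 1.301; T is limiting.
n(R) produced = (1/3) × 3.902 = 1.301 mol
Step 2:
n(R) available = 1.301 mol
n(B) = 101.0 / 69.80 = 1.447 mol
n/ν → R: 0.6505, B: 0.4823; B is limiting.
n(Q) = (2/3) × 1.447 = 0.9647 mol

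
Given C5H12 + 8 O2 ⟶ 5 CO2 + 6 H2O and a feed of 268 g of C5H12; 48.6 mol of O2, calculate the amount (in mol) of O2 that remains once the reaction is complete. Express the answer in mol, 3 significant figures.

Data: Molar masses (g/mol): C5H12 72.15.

n(C5H12) = 268.0 / 72.15 = 3.714 mol
n(O2) = 48.60 mol
n/ν for C5H12 = 3.714/1 = 3.714
n/ν for O2 = 48.60/8 = 6.075
Smallest n/ν is C5H12 → limiting reagent.
O2 consumed = (8/1) × 3.714 = 29.71 mol
O2 remaining = 48.60 − 29.71 = 18.89 mol

18.9 mol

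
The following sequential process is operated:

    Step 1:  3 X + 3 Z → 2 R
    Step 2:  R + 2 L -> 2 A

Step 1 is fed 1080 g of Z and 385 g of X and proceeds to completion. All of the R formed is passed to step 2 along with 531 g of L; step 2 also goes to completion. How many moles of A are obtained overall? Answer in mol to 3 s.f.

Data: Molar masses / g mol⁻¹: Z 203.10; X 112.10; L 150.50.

3.53 mol

Step 1:
n(Z) = 1080 / 203.10 = 5.318 mol
n(X) = 385.0 / 112.10 = 3.434 mol
n/ν for Z = 5.318/3 = 1.773
n/ν for X = 3.434/3 = 1.145
Smallest n/ν is X → limiting reagent.
n(R) produced = (2/3) × 3.434 = 2.289 mol
Step 2:
n(R) available = 2.289 mol
n(L) = 531.0 / 150.50 = 3.528 mol
n/ν for R = 2.289/1 = 2.289
n/ν for L = 3.528/2 = 1.764
Smallest n/ν is L → limiting reagent.
n(A) = (2/2) × 3.528 = 3.528 mol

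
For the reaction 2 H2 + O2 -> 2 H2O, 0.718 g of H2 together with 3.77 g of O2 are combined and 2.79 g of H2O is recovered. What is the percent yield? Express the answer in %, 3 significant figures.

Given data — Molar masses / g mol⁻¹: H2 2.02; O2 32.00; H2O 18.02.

n(H2) = 0.7180 / 2.02 = 0.3554 mol
n(O2) = 3.770 / 32.00 = 0.1178 mol
n/ν → H2: 0.1777, O2: 0.1178; O2 is limiting.
theoretical n(H2O) = (2/1) × 0.1178 = 0.2356 mol → 4.246 g
% yield = 2.79 / 4.246 × 100 = 65.71 %

65.7 %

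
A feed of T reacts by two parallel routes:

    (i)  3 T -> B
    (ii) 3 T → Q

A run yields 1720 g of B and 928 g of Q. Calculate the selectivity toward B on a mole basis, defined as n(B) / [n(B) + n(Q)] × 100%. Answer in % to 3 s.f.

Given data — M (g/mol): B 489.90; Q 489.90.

65.0 %

n(B) = 1720 / 489.90 = 3.511 mol
n(Q) = 928 / 489.90 = 1.894 mol
selectivity = 3.511/(3.511+1.894) × 100 = 64.96 %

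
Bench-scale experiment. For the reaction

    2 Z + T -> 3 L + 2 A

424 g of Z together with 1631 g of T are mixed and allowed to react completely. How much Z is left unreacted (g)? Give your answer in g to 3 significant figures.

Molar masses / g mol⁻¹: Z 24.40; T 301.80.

n(Z) = 424.0 / 24.40 = 17.38 mol
n(T) = 1631 / 301.80 = 5.404 mol
n/ν → Z: 8.690, T: 5.404; T is limiting.
Z consumed = (2/1) × 5.404 = 10.81 mol
Z remaining = 17.38 − 10.81 = 6.570 mol
mass = 6.570 × 24.40 = 160.3 g

160 g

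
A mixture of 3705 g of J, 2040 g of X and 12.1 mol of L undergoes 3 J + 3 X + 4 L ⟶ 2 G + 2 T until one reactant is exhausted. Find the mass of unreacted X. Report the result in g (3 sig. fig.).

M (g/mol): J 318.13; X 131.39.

n(J) = 3705 / 318.13 = 11.65 mol
n(X) = 2040 / 131.39 = 15.53 mol
n(L) = 12.10 mol
n/ν → J: 3.883, X: 5.177, L: 3.025; L is limiting.
X consumed = (3/4) × 12.10 = 9.075 mol
X remaining = 15.53 − 9.075 = 6.455 mol
mass = 6.455 × 131.39 = 848.1 g

848 g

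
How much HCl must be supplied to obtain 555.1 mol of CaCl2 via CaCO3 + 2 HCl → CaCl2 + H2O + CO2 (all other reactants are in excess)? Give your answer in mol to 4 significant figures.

1110 mol

n(CaCl2) = 555.1 mol
n(HCl) = (2/1) × 555.1 = 1110 mol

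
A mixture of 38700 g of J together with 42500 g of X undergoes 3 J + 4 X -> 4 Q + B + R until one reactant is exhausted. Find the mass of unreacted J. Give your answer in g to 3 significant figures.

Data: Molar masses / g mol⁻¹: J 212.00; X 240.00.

n(J) = 38700 / 212.00 = 182.5 mol
n(X) = 42500 / 240.00 = 177.1 mol
n/ν for J = 182.5/3 = 60.83
n/ν for X = 177.1/4 = 44.28
Smallest n/ν is X → limiting reagent.
J consumed = (3/4) × 177.1 = 132.8 mol
J remaining = 182.5 − 132.8 = 49.70 mol
mass = 49.70 × 212.00 = 10540 g

10500 g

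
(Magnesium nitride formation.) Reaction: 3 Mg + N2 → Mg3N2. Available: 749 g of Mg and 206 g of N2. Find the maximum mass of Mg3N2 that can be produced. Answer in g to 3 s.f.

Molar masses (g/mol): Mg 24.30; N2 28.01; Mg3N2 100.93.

n(Mg) = 749.0 / 24.30 = 30.82 mol
n(N2) = 206.0 / 28.01 = 7.355 mol
n/ν for Mg = 30.82/3 = 10.27
n/ν for N2 = 7.355/1 = 7.355
Smallest n/ν is N2 → limiting reagent.
n(Mg3N2) = (1/1) × 7.355 = 7.355 mol
mass = 7.355 × 100.93 = 742.3 g

742 g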